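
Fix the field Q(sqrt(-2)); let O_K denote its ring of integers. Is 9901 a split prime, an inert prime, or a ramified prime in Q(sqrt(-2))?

remains prime (inert)

-2 mod 4 = 2, hence disc K = 4·(-2) = -8 and O_K = ℤ[√-2].
Since gcd(9901, -8) = 1 the prime 9901 does not ramify.
Compute (-2/9901) via Euler: 9899^((9901-1)/2) mod 9901 = 9900, so (-2/9901) = -1.
Legendre symbol -1 ⇒ 9901 is inert.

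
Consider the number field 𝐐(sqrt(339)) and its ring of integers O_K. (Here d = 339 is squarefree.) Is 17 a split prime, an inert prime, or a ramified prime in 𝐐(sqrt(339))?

d = 339 ≡ 3 (mod 4), so O_K = ℤ[√339] and disc(K) = 4d = 1356.
disc(K) = 1356 is not divisible by 17; 17 is unramified.
Euler's criterion: 339^8 mod 17 = 1. Thus (339|17) = 1.
d is a quadratic residue mod p, hence 17 splits in O_K.

17 splits in O_K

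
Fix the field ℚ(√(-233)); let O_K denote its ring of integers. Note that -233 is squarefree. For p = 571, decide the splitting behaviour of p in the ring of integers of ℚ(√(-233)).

Since -233 ≢ 1 mod 4, the ring of integers is ℤ[√-233] with discriminant 4·(-233) = -932.
Since gcd(571, -932) = 1 the prime 571 does not ramify.
Legendre symbol by Euler's criterion: (-233/571) ≡ (-233)^285 ≡ 570 (mod 571), i.e. (-233/571) = -1.
d is a non-residue mod p, hence 571 remains inert in O_K.

571 remains inert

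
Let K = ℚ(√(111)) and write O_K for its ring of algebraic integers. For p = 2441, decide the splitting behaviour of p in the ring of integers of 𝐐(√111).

p is inert

Since 111 ≢ 1 mod 4, the ring of integers is ℤ[√111] with discriminant 4·111 = 444.
2441 ∤ 444, so 2441 is unramified.
Legendre symbol by Euler's criterion: (111/2441) ≡ 111^1220 ≡ 2440 (mod 2441), i.e. (111/2441) = -1.
d is a non-residue mod p, hence 2441 remains inert in O_K.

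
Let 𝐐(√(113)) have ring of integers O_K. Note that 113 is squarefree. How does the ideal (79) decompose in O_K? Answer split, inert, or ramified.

p is inert

d = 113 ≡ 1 (mod 4), so O_K = ℤ[(1+√113)/2] and disc(K) = d = 113.
79 ∤ 113, so 79 is unramified.
Compute (113/79) via Euler: 34^((79-1)/2) mod 79 = 78, so (113/79) = -1.
(113/79) = -1, so 79 is inert.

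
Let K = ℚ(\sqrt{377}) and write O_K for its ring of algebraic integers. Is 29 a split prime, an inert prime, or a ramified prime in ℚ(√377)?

p ramifies

Since 377 ≡ 1 mod 4, the ring of integers is ℤ[(1+√377)/2] with discriminant 377.
29 divides disc(K) = 377, so 29 ramifies.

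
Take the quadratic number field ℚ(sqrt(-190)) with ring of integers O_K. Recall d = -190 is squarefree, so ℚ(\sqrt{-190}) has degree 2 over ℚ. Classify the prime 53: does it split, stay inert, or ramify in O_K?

53 remains inert

d = -190 ≡ 2 (mod 4), so O_K = ℤ[√-190] and disc(K) = 4d = -760.
disc(K) = -760 is not divisible by 53; 53 is unramified.
Euler's criterion: (-190)^26 mod 53 = 52. Thus (-190|53) = -1.
(-190/53) = -1, so 53 is inert.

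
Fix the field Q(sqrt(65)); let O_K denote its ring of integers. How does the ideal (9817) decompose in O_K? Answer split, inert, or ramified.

65 mod 4 = 1, hence disc K = 65 and O_K = ℤ[(1+√65)/2].
disc(K) = 65 is not divisible by 9817; 9817 is unramified.
Euler's criterion: 65^4908 mod 9817 = 1. Thus (65|9817) = 1.
Legendre symbol 1 ⇒ 9817 is split.

9817 splits in O_K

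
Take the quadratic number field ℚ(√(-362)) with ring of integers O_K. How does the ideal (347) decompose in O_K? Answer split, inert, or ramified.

p splits

-362 mod 4 = 2, hence disc K = 4·(-362) = -1448 and O_K = ℤ[√-362].
Since gcd(347, -1448) = 1 the prime 347 does not ramify.
Legendre symbol by Euler's criterion: (-362/347) ≡ (-362)^173 ≡ 1 (mod 347), i.e. (-362/347) = 1.
Legendre symbol 1 ⇒ 347 is split.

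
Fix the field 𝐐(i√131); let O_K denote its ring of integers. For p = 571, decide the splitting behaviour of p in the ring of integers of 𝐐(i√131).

d = -131 ≡ 1 (mod 4), so O_K = ℤ[(1+√-131)/2] and disc(K) = d = -131.
Since gcd(571, -131) = 1 the prime 571 does not ramify.
Legendre symbol by Euler's criterion: (-131/571) ≡ (-131)^285 ≡ 570 (mod 571), i.e. (-131/571) = -1.
Legendre symbol -1 ⇒ 571 is inert.

571 remains inert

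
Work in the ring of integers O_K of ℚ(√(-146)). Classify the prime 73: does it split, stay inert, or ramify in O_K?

ramified

Since -146 ≢ 1 mod 4, the ring of integers is ℤ[√-146] with discriminant 4·(-146) = -584.
Ramification test: 73 | -584. The prime 73 ramifies in K.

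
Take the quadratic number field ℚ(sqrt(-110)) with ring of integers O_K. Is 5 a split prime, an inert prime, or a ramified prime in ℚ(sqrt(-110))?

p ramifies

d = -110 ≡ 2 (mod 4), so O_K = ℤ[√-110] and disc(K) = 4d = -440.
disc(K) = -440 = 5·(-88), so p = 5 is ramified.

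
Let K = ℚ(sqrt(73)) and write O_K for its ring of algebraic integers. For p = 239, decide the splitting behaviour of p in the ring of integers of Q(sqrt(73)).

p is inert

Since 73 ≡ 1 mod 4, the ring of integers is ℤ[(1+√73)/2] with discriminant 73.
disc(K) = 73 is not divisible by 239; 239 is unramified.
Euler's criterion: 73^119 mod 239 = 238. Thus (73|239) = -1.
d is a non-residue mod p, hence 239 remains inert in O_K.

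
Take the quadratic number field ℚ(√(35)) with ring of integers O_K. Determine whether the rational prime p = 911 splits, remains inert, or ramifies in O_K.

d = 35 ≡ 3 (mod 4), so O_K = ℤ[√35] and disc(K) = 4d = 140.
Since gcd(911, 140) = 1 the prime 911 does not ramify.
Compute (35/911) via Euler: 35^((911-1)/2) mod 911 = 910, so (35/911) = -1.
Legendre symbol -1 ⇒ 911 is inert.

inert — (911) stays prime in O_K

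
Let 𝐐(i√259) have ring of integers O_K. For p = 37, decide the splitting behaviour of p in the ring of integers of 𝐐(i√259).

-259 mod 4 = 1, hence disc K = -259 and O_K = ℤ[(1+√-259)/2].
Ramification test: 37 | -259. The prime 37 ramifies in K.

ramified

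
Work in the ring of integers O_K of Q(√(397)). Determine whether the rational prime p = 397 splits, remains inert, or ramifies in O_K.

d = 397 ≡ 1 (mod 4), so O_K = ℤ[(1+√397)/2] and disc(K) = d = 397.
disc(K) = 397 = 397·1, so p = 397 is ramified.

ramifies in O_K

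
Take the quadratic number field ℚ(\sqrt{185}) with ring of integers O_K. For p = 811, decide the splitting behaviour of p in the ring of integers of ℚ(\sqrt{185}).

Since 185 ≡ 1 mod 4, the ring of integers is ℤ[(1+√185)/2] with discriminant 185.
Since gcd(811, 185) = 1 the prime 811 does not ramify.
Compute (185/811) via Euler: 185^((811-1)/2) mod 811 = 1, so (185/811) = 1.
Legendre symbol 1 ⇒ 811 is split.

split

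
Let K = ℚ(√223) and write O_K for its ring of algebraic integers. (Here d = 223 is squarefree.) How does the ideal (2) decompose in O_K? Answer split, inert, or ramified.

Since 223 ≢ 1 mod 4, the ring of integers is ℤ[√223] with discriminant 4·223 = 892.
2 divides disc(K) = 892, so 2 ramifies.

p ramifies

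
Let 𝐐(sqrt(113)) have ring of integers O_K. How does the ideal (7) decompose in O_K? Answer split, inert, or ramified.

d = 113 ≡ 1 (mod 4), so O_K = ℤ[(1+√113)/2] and disc(K) = d = 113.
disc(K) = 113 is not divisible by 7; 7 is unramified.
Legendre symbol by Euler's criterion: (113/7) ≡ 113^3 ≡ 1 (mod 7), i.e. (113/7) = 1.
(113/7) = 1, so 7 splits.

splits completely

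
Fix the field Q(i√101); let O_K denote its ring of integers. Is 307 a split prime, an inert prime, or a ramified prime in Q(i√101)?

Since -101 ≢ 1 mod 4, the ring of integers is ℤ[√-101] with discriminant 4·(-101) = -404.
Since gcd(307, -404) = 1 the prime 307 does not ramify.
Compute (-101/307) via Euler: 206^((307-1)/2) mod 307 = 306, so (-101/307) = -1.
d is a non-residue mod p, hence 307 remains inert in O_K.

inert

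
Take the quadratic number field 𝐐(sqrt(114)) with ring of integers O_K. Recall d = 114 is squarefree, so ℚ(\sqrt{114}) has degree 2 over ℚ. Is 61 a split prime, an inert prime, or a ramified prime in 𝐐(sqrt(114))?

p is inert

Since 114 ≢ 1 mod 4, the ring of integers is ℤ[√114] with discriminant 4·114 = 456.
61 ∤ 456, so 61 is unramified.
Compute (114/61) via Euler: 53^((61-1)/2) mod 61 = 60, so (114/61) = -1.
(114/61) = -1, so 61 is inert.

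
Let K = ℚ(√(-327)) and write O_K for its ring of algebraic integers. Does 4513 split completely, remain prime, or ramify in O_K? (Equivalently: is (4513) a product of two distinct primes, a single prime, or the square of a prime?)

inert

Since -327 ≡ 1 mod 4, the ring of integers is ℤ[(1+√-327)/2] with discriminant -327.
Since gcd(4513, -327) = 1 the prime 4513 does not ramify.
Legendre symbol by Euler's criterion: (-327/4513) ≡ (-327)^2256 ≡ 4512 (mod 4513), i.e. (-327/4513) = -1.
(-327/4513) = -1, so 4513 is inert.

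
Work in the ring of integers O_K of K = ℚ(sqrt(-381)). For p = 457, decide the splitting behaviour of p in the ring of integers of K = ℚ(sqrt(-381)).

Since -381 ≢ 1 mod 4, the ring of integers is ℤ[√-381] with discriminant 4·(-381) = -1524.
disc(K) = -1524 is not divisible by 457; 457 is unramified.
Legendre symbol by Euler's criterion: (-381/457) ≡ (-381)^228 ≡ 1 (mod 457), i.e. (-381/457) = 1.
Legendre symbol 1 ⇒ 457 is split.

splits completely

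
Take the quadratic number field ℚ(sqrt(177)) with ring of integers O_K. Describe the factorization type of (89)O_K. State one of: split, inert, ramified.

Since 177 ≡ 1 mod 4, the ring of integers is ℤ[(1+√177)/2] with discriminant 177.
disc(K) = 177 is not divisible by 89; 89 is unramified.
Compute (177/89) via Euler: 88^((89-1)/2) mod 89 = 1, so (177/89) = 1.
(177/89) = 1, so 89 splits.

split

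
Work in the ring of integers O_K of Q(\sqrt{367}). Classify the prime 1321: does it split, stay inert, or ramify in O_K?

1321 splits in O_K

367 mod 4 = 3, hence disc K = 4·367 = 1468 and O_K = ℤ[√367].
Since gcd(1321, 1468) = 1 the prime 1321 does not ramify.
Compute (367/1321) via Euler: 367^((1321-1)/2) mod 1321 = 1, so (367/1321) = 1.
d is a quadratic residue mod p, hence 1321 splits in O_K.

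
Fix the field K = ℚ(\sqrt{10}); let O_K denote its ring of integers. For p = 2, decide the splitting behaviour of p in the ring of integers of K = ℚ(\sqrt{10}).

10 mod 4 = 2, hence disc K = 4·10 = 40 and O_K = ℤ[√10].
Ramification test: 2 | 40. The prime 2 ramifies in K.

p ramifies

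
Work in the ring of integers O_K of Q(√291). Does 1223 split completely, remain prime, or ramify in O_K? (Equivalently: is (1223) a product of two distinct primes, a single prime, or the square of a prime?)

1223 remains inert

291 mod 4 = 3, hence disc K = 4·291 = 1164 and O_K = ℤ[√291].
Since gcd(1223, 1164) = 1 the prime 1223 does not ramify.
Legendre symbol by Euler's criterion: (291/1223) ≡ 291^611 ≡ 1222 (mod 1223), i.e. (291/1223) = -1.
Legendre symbol -1 ⇒ 1223 is inert.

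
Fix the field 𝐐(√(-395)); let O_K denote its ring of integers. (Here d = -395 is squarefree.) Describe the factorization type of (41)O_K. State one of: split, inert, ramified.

inert

-395 mod 4 = 1, hence disc K = -395 and O_K = ℤ[(1+√-395)/2].
Since gcd(41, -395) = 1 the prime 41 does not ramify.
Legendre symbol by Euler's criterion: (-395/41) ≡ (-395)^20 ≡ 40 (mod 41), i.e. (-395/41) = -1.
(-395/41) = -1, so 41 is inert.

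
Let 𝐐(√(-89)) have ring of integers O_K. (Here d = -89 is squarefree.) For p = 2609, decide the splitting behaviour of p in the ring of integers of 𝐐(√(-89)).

Since -89 ≢ 1 mod 4, the ring of integers is ℤ[√-89] with discriminant 4·(-89) = -356.
2609 ∤ -356, so 2609 is unramified.
Legendre symbol by Euler's criterion: (-89/2609) ≡ (-89)^1304 ≡ 2608 (mod 2609), i.e. (-89/2609) = -1.
(-89/2609) = -1, so 2609 is inert.

p is inert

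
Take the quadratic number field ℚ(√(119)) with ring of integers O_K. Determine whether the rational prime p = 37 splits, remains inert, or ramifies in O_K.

remains prime (inert)

119 mod 4 = 3, hence disc K = 4·119 = 476 and O_K = ℤ[√119].
37 ∤ 476, so 37 is unramified.
Compute (119/37) via Euler: 8^((37-1)/2) mod 37 = 36, so (119/37) = -1.
(119/37) = -1, so 37 is inert.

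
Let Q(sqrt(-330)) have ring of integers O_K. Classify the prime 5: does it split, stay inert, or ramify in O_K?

-330 mod 4 = 2, hence disc K = 4·(-330) = -1320 and O_K = ℤ[√-330].
Ramification test: 5 | -1320. The prime 5 ramifies in K.

p ramifies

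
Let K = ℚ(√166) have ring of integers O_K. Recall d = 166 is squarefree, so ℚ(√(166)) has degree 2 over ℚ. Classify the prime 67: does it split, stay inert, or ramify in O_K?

Since 166 ≢ 1 mod 4, the ring of integers is ℤ[√166] with discriminant 4·166 = 664.
disc(K) = 664 is not divisible by 67; 67 is unramified.
Euler's criterion: 166^33 mod 67 = 66. Thus (166|67) = -1.
(166/67) = -1, so 67 is inert.

remains prime (inert)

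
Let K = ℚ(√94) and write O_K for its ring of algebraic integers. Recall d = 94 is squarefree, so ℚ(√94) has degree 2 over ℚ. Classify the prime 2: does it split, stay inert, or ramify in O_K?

ramified

d = 94 ≡ 2 (mod 4), so O_K = ℤ[√94] and disc(K) = 4d = 376.
disc(K) = 376 = 2·188, so p = 2 is ramified.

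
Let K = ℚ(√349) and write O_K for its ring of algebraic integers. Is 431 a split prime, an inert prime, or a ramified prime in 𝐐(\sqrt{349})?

d = 349 ≡ 1 (mod 4), so O_K = ℤ[(1+√349)/2] and disc(K) = d = 349.
disc(K) = 349 is not divisible by 431; 431 is unramified.
(349/431) = 349^215 mod 431 = 430, giving Legendre symbol -1.
(349/431) = -1, so 431 is inert.

p is inert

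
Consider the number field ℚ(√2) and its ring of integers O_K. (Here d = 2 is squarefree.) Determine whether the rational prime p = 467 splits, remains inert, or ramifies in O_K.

remains prime (inert)

Since 2 ≢ 1 mod 4, the ring of integers is ℤ[√2] with discriminant 4·2 = 8.
467 ∤ 8, so 467 is unramified.
Legendre symbol by Euler's criterion: (2/467) ≡ 2^233 ≡ 466 (mod 467), i.e. (2/467) = -1.
d is a non-residue mod p, hence 467 remains inert in O_K.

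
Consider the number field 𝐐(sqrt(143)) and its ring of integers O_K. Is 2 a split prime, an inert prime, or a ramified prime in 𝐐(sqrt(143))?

d = 143 ≡ 3 (mod 4), so O_K = ℤ[√143] and disc(K) = 4d = 572.
Ramification test: 2 | 572. The prime 2 ramifies in K.

ramifies in O_K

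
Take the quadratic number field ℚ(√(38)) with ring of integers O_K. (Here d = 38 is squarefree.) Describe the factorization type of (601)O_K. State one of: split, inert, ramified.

38 mod 4 = 2, hence disc K = 4·38 = 152 and O_K = ℤ[√38].
601 ∤ 152, so 601 is unramified.
(38/601) = 38^300 mod 601 = 600, giving Legendre symbol -1.
(38/601) = -1, so 601 is inert.

p is inert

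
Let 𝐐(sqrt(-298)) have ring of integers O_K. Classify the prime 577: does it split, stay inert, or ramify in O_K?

-298 mod 4 = 2, hence disc K = 4·(-298) = -1192 and O_K = ℤ[√-298].
disc(K) = -1192 is not divisible by 577; 577 is unramified.
Compute (-298/577) via Euler: 279^((577-1)/2) mod 577 = 1, so (-298/577) = 1.
d is a quadratic residue mod p, hence 577 splits in O_K.

splits completely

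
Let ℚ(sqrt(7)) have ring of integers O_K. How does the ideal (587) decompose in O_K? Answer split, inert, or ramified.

7 mod 4 = 3, hence disc K = 4·7 = 28 and O_K = ℤ[√7].
disc(K) = 28 is not divisible by 587; 587 is unramified.
(7/587) = 7^293 mod 587 = 1, giving Legendre symbol 1.
d is a quadratic residue mod p, hence 587 splits in O_K.

splits completely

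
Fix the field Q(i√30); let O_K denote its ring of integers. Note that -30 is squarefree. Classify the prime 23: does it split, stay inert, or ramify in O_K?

Since -30 ≢ 1 mod 4, the ring of integers is ℤ[√-30] with discriminant 4·(-30) = -120.
Since gcd(23, -120) = 1 the prime 23 does not ramify.
Legendre symbol by Euler's criterion: (-30/23) ≡ (-30)^11 ≡ 1 (mod 23), i.e. (-30/23) = 1.
(-30/23) = 1, so 23 splits.

p splits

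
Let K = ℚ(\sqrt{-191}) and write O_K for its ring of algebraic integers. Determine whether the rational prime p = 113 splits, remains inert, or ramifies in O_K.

Since -191 ≡ 1 mod 4, the ring of integers is ℤ[(1+√-191)/2] with discriminant -191.
Since gcd(113, -191) = 1 the prime 113 does not ramify.
(-191/113) = 35^56 mod 113 = 112, giving Legendre symbol -1.
Legendre symbol -1 ⇒ 113 is inert.

inert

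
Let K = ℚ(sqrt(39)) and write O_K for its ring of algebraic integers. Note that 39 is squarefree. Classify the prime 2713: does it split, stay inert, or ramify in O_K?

split

Since 39 ≢ 1 mod 4, the ring of integers is ℤ[√39] with discriminant 4·39 = 156.
2713 ∤ 156, so 2713 is unramified.
Legendre symbol by Euler's criterion: (39/2713) ≡ 39^1356 ≡ 1 (mod 2713), i.e. (39/2713) = 1.
d is a quadratic residue mod p, hence 2713 splits in O_K.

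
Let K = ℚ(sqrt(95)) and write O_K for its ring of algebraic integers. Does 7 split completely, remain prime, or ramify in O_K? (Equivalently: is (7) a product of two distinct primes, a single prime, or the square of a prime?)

d = 95 ≡ 3 (mod 4), so O_K = ℤ[√95] and disc(K) = 4d = 380.
disc(K) = 380 is not divisible by 7; 7 is unramified.
Compute (95/7) via Euler: 4^((7-1)/2) mod 7 = 1, so (95/7) = 1.
Legendre symbol 1 ⇒ 7 is split.

split — (7) = 𝔭₁𝔭₂ with 𝔭₁ ≠ 𝔭₂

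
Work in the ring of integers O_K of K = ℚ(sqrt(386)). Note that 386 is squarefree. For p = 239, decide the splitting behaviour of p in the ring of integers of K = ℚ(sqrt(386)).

d = 386 ≡ 2 (mod 4), so O_K = ℤ[√386] and disc(K) = 4d = 1544.
Since gcd(239, 1544) = 1 the prime 239 does not ramify.
Compute (386/239) via Euler: 147^((239-1)/2) mod 239 = 1, so (386/239) = 1.
(386/239) = 1, so 239 splits.

splits completely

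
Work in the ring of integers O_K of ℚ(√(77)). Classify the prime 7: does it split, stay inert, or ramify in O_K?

7 is ramified

d = 77 ≡ 1 (mod 4), so O_K = ℤ[(1+√77)/2] and disc(K) = d = 77.
Ramification test: 7 | 77. The prime 7 ramifies in K.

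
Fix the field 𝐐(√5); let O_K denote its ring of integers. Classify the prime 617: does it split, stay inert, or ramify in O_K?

Since 5 ≡ 1 mod 4, the ring of integers is ℤ[(1+√5)/2] with discriminant 5.
disc(K) = 5 is not divisible by 617; 617 is unramified.
Euler's criterion: 5^308 mod 617 = 616. Thus (5|617) = -1.
Legendre symbol -1 ⇒ 617 is inert.

remains prime (inert)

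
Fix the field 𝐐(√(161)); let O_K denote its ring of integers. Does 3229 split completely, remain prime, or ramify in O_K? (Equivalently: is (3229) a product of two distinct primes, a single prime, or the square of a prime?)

d = 161 ≡ 1 (mod 4), so O_K = ℤ[(1+√161)/2] and disc(K) = d = 161.
disc(K) = 161 is not divisible by 3229; 3229 is unramified.
Compute (161/3229) via Euler: 161^((3229-1)/2) mod 3229 = 1, so (161/3229) = 1.
(161/3229) = 1, so 3229 splits.

split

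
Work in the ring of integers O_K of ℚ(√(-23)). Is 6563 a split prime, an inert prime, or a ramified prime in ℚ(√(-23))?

p splits

d = -23 ≡ 1 (mod 4), so O_K = ℤ[(1+√-23)/2] and disc(K) = d = -23.
6563 ∤ -23, so 6563 is unramified.
Compute (-23/6563) via Euler: 6540^((6563-1)/2) mod 6563 = 1, so (-23/6563) = 1.
d is a quadratic residue mod p, hence 6563 splits in O_K.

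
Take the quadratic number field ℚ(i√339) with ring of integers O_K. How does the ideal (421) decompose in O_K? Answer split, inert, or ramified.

-339 mod 4 = 1, hence disc K = -339 and O_K = ℤ[(1+√-339)/2].
421 ∤ -339, so 421 is unramified.
Legendre symbol by Euler's criterion: (-339/421) ≡ (-339)^210 ≡ 1 (mod 421), i.e. (-339/421) = 1.
(-339/421) = 1, so 421 splits.

split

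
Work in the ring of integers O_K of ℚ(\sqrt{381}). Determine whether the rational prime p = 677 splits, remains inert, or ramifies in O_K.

Since 381 ≡ 1 mod 4, the ring of integers is ℤ[(1+√381)/2] with discriminant 381.
677 ∤ 381, so 677 is unramified.
Legendre symbol by Euler's criterion: (381/677) ≡ 381^338 ≡ 676 (mod 677), i.e. (381/677) = -1.
(381/677) = -1, so 677 is inert.

677 remains inert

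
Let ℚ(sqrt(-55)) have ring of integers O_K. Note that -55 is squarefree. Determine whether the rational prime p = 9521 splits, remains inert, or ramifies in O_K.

Since -55 ≡ 1 mod 4, the ring of integers is ℤ[(1+√-55)/2] with discriminant -55.
9521 ∤ -55, so 9521 is unramified.
Compute (-55/9521) via Euler: 9466^((9521-1)/2) mod 9521 = 9520, so (-55/9521) = -1.
(-55/9521) = -1, so 9521 is inert.

9521 remains inert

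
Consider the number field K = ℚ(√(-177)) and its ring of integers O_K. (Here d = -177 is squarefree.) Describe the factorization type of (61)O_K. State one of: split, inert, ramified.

p is inert

d = -177 ≡ 3 (mod 4), so O_K = ℤ[√-177] and disc(K) = 4d = -708.
61 ∤ -708, so 61 is unramified.
(-177/61) = 6^30 mod 61 = 60, giving Legendre symbol -1.
(-177/61) = -1, so 61 is inert.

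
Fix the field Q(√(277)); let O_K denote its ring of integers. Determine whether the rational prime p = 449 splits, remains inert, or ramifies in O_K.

449 remains inert

277 mod 4 = 1, hence disc K = 277 and O_K = ℤ[(1+√277)/2].
Since gcd(449, 277) = 1 the prime 449 does not ramify.
Compute (277/449) via Euler: 277^((449-1)/2) mod 449 = 448, so (277/449) = -1.
(277/449) = -1, so 449 is inert.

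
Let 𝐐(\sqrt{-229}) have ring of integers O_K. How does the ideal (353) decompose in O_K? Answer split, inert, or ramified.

p is inert

d = -229 ≡ 3 (mod 4), so O_K = ℤ[√-229] and disc(K) = 4d = -916.
disc(K) = -916 is not divisible by 353; 353 is unramified.
Legendre symbol by Euler's criterion: (-229/353) ≡ (-229)^176 ≡ 352 (mod 353), i.e. (-229/353) = -1.
Legendre symbol -1 ⇒ 353 is inert.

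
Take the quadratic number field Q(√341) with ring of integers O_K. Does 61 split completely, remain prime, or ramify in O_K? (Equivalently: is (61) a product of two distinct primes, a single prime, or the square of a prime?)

d = 341 ≡ 1 (mod 4), so O_K = ℤ[(1+√341)/2] and disc(K) = d = 341.
61 ∤ 341, so 61 is unramified.
Legendre symbol by Euler's criterion: (341/61) ≡ 341^30 ≡ 1 (mod 61), i.e. (341/61) = 1.
(341/61) = 1, so 61 splits.

splits completely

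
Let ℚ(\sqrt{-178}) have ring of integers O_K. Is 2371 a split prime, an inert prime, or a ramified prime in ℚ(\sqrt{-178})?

-178 mod 4 = 2, hence disc K = 4·(-178) = -712 and O_K = ℤ[√-178].
disc(K) = -712 is not divisible by 2371; 2371 is unramified.
Euler's criterion: (-178)^1185 mod 2371 = 1. Thus (-178|2371) = 1.
(-178/2371) = 1, so 2371 splits.

2371 splits in O_K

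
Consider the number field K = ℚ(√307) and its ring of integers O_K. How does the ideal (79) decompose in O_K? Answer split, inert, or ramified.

p is inert

Since 307 ≢ 1 mod 4, the ring of integers is ℤ[√307] with discriminant 4·307 = 1228.
Since gcd(79, 1228) = 1 the prime 79 does not ramify.
Compute (307/79) via Euler: 70^((79-1)/2) mod 79 = 78, so (307/79) = -1.
Legendre symbol -1 ⇒ 79 is inert.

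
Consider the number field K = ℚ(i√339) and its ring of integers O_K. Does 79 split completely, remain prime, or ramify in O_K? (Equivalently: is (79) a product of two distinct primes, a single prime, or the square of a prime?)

79 remains inert

d = -339 ≡ 1 (mod 4), so O_K = ℤ[(1+√-339)/2] and disc(K) = d = -339.
Since gcd(79, -339) = 1 the prime 79 does not ramify.
Euler's criterion: (-339)^39 mod 79 = 78. Thus (-339|79) = -1.
(-339/79) = -1, so 79 is inert.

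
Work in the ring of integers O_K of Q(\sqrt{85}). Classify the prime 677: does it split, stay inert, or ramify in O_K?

Since 85 ≡ 1 mod 4, the ring of integers is ℤ[(1+√85)/2] with discriminant 85.
Since gcd(677, 85) = 1 the prime 677 does not ramify.
(85/677) = 85^338 mod 677 = 1, giving Legendre symbol 1.
d is a quadratic residue mod p, hence 677 splits in O_K.

splits completely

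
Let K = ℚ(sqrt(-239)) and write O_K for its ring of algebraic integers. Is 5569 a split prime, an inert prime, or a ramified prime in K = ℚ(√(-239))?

5569 splits in O_K

d = -239 ≡ 1 (mod 4), so O_K = ℤ[(1+√-239)/2] and disc(K) = d = -239.
Since gcd(5569, -239) = 1 the prime 5569 does not ramify.
Legendre symbol by Euler's criterion: (-239/5569) ≡ (-239)^2784 ≡ 1 (mod 5569), i.e. (-239/5569) = 1.
d is a quadratic residue mod p, hence 5569 splits in O_K.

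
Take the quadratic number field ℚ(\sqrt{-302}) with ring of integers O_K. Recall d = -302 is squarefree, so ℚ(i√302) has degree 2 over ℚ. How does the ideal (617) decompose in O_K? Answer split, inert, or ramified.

inert — (617) stays prime in O_K

Since -302 ≢ 1 mod 4, the ring of integers is ℤ[√-302] with discriminant 4·(-302) = -1208.
disc(K) = -1208 is not divisible by 617; 617 is unramified.
Compute (-302/617) via Euler: 315^((617-1)/2) mod 617 = 616, so (-302/617) = -1.
Legendre symbol -1 ⇒ 617 is inert.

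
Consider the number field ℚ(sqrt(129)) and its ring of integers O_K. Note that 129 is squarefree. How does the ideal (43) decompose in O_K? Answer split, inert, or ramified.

d = 129 ≡ 1 (mod 4), so O_K = ℤ[(1+√129)/2] and disc(K) = d = 129.
disc(K) = 129 = 43·3, so p = 43 is ramified.

ramifies in O_K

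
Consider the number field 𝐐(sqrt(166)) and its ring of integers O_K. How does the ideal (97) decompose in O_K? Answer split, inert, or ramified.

p is inert

Since 166 ≢ 1 mod 4, the ring of integers is ℤ[√166] with discriminant 4·166 = 664.
97 ∤ 664, so 97 is unramified.
Euler's criterion: 166^48 mod 97 = 96. Thus (166|97) = -1.
Legendre symbol -1 ⇒ 97 is inert.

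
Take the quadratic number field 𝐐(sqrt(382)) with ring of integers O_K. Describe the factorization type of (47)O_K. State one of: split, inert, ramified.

p splits

d = 382 ≡ 2 (mod 4), so O_K = ℤ[√382] and disc(K) = 4d = 1528.
disc(K) = 1528 is not divisible by 47; 47 is unramified.
(382/47) = 6^23 mod 47 = 1, giving Legendre symbol 1.
Legendre symbol 1 ⇒ 47 is split.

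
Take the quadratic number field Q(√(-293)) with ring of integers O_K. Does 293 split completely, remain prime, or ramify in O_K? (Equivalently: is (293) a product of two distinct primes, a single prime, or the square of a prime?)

ramifies in O_K

d = -293 ≡ 3 (mod 4), so O_K = ℤ[√-293] and disc(K) = 4d = -1172.
Ramification test: 293 | -1172. The prime 293 ramifies in K.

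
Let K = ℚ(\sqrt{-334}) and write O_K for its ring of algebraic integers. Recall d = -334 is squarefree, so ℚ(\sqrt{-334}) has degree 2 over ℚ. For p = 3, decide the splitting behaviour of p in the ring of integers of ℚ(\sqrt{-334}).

inert — (3) stays prime in O_K

-334 mod 4 = 2, hence disc K = 4·(-334) = -1336 and O_K = ℤ[√-334].
Since gcd(3, -1336) = 1 the prime 3 does not ramify.
(-334/3) = 2^1 mod 3 = 2, giving Legendre symbol -1.
Legendre symbol -1 ⇒ 3 is inert.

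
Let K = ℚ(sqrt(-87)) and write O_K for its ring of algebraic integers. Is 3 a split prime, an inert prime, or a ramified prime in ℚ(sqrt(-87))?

Since -87 ≡ 1 mod 4, the ring of integers is ℤ[(1+√-87)/2] with discriminant -87.
3 divides disc(K) = -87, so 3 ramifies.

ramified — (3) = 𝔭²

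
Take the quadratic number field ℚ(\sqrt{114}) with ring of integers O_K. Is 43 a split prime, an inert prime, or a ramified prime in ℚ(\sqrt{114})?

remains prime (inert)

114 mod 4 = 2, hence disc K = 4·114 = 456 and O_K = ℤ[√114].
disc(K) = 456 is not divisible by 43; 43 is unramified.
Compute (114/43) via Euler: 28^((43-1)/2) mod 43 = 42, so (114/43) = -1.
d is a non-residue mod p, hence 43 remains inert in O_K.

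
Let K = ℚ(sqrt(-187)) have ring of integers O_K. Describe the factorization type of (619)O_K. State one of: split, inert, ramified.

Since -187 ≡ 1 mod 4, the ring of integers is ℤ[(1+√-187)/2] with discriminant -187.
Since gcd(619, -187) = 1 the prime 619 does not ramify.
(-187/619) = 432^309 mod 619 = 618, giving Legendre symbol -1.
Legendre symbol -1 ⇒ 619 is inert.

p is inert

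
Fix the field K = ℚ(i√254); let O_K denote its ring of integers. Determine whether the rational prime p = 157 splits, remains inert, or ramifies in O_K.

inert — (157) stays prime in O_K

Since -254 ≢ 1 mod 4, the ring of integers is ℤ[√-254] with discriminant 4·(-254) = -1016.
disc(K) = -1016 is not divisible by 157; 157 is unramified.
Euler's criterion: (-254)^78 mod 157 = 156. Thus (-254|157) = -1.
Legendre symbol -1 ⇒ 157 is inert.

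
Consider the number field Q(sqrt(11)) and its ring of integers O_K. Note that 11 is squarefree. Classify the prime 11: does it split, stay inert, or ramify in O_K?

ramified — (11) = 𝔭²

d = 11 ≡ 3 (mod 4), so O_K = ℤ[√11] and disc(K) = 4d = 44.
disc(K) = 44 = 11·4, so p = 11 is ramified.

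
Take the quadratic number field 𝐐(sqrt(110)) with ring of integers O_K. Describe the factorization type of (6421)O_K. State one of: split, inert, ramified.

Since 110 ≢ 1 mod 4, the ring of integers is ℤ[√110] with discriminant 4·110 = 440.
6421 ∤ 440, so 6421 is unramified.
Euler's criterion: 110^3210 mod 6421 = 1. Thus (110|6421) = 1.
Legendre symbol 1 ⇒ 6421 is split.

p splits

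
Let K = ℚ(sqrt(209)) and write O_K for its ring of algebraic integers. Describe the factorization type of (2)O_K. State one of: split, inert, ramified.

Since 209 ≡ 1 mod 4, the ring of integers is ℤ[(1+√209)/2] with discriminant 209.
disc(K) = 209 is not divisible by 2; 2 is unramified.
For p = 2 with d ≡ 1 (mod 4): d mod 8 = 1, so 2 splits.

2 splits in O_K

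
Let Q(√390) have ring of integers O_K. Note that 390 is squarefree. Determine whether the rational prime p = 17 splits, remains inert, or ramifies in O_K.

split

Since 390 ≢ 1 mod 4, the ring of integers is ℤ[√390] with discriminant 4·390 = 1560.
disc(K) = 1560 is not divisible by 17; 17 is unramified.
Compute (390/17) via Euler: 16^((17-1)/2) mod 17 = 1, so (390/17) = 1.
Legendre symbol 1 ⇒ 17 is split.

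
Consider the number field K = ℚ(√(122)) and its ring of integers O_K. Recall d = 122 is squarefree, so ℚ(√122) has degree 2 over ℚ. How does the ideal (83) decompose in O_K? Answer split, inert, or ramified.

Since 122 ≢ 1 mod 4, the ring of integers is ℤ[√122] with discriminant 4·122 = 488.
Since gcd(83, 488) = 1 the prime 83 does not ramify.
Compute (122/83) via Euler: 39^((83-1)/2) mod 83 = 82, so (122/83) = -1.
d is a non-residue mod p, hence 83 remains inert in O_K.

p is inert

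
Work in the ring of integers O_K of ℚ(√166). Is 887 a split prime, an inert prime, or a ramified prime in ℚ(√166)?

887 splits in O_K

166 mod 4 = 2, hence disc K = 4·166 = 664 and O_K = ℤ[√166].
Since gcd(887, 664) = 1 the prime 887 does not ramify.
(166/887) = 166^443 mod 887 = 1, giving Legendre symbol 1.
d is a quadratic residue mod p, hence 887 splits in O_K.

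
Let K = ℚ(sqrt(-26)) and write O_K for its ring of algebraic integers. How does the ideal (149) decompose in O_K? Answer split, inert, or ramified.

Since -26 ≢ 1 mod 4, the ring of integers is ℤ[√-26] with discriminant 4·(-26) = -104.
149 ∤ -104, so 149 is unramified.
(-26/149) = 123^74 mod 149 = 1, giving Legendre symbol 1.
Legendre symbol 1 ⇒ 149 is split.

split — (149) = 𝔭₁𝔭₂ with 𝔭₁ ≠ 𝔭₂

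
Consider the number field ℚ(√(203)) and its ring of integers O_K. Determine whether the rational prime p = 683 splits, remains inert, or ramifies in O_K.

203 mod 4 = 3, hence disc K = 4·203 = 812 and O_K = ℤ[√203].
disc(K) = 812 is not divisible by 683; 683 is unramified.
(203/683) = 203^341 mod 683 = 682, giving Legendre symbol -1.
(203/683) = -1, so 683 is inert.

683 remains inert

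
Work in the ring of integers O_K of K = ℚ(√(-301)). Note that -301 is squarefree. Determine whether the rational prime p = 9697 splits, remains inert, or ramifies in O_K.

inert

d = -301 ≡ 3 (mod 4), so O_K = ℤ[√-301] and disc(K) = 4d = -1204.
disc(K) = -1204 is not divisible by 9697; 9697 is unramified.
Euler's criterion: (-301)^4848 mod 9697 = 9696. Thus (-301|9697) = -1.
d is a non-residue mod p, hence 9697 remains inert in O_K.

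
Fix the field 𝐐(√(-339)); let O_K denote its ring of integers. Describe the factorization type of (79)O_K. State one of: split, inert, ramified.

remains prime (inert)

-339 mod 4 = 1, hence disc K = -339 and O_K = ℤ[(1+√-339)/2].
Since gcd(79, -339) = 1 the prime 79 does not ramify.
Euler's criterion: (-339)^39 mod 79 = 78. Thus (-339|79) = -1.
(-339/79) = -1, so 79 is inert.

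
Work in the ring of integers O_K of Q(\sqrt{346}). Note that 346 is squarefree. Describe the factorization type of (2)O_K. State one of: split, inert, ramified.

346 mod 4 = 2, hence disc K = 4·346 = 1384 and O_K = ℤ[√346].
disc(K) = 1384 = 2·692, so p = 2 is ramified.

p ramifies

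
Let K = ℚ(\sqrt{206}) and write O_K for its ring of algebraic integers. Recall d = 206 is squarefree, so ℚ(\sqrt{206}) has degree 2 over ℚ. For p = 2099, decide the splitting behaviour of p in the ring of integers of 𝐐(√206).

p is inert

206 mod 4 = 2, hence disc K = 4·206 = 824 and O_K = ℤ[√206].
Since gcd(2099, 824) = 1 the prime 2099 does not ramify.
(206/2099) = 206^1049 mod 2099 = 2098, giving Legendre symbol -1.
d is a non-residue mod p, hence 2099 remains inert in O_K.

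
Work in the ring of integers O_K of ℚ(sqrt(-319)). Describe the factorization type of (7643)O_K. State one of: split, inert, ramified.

d = -319 ≡ 1 (mod 4), so O_K = ℤ[(1+√-319)/2] and disc(K) = d = -319.
7643 ∤ -319, so 7643 is unramified.
Legendre symbol by Euler's criterion: (-319/7643) ≡ (-319)^3821 ≡ 1 (mod 7643), i.e. (-319/7643) = 1.
Legendre symbol 1 ⇒ 7643 is split.

split — (7643) = 𝔭₁𝔭₂ with 𝔭₁ ≠ 𝔭₂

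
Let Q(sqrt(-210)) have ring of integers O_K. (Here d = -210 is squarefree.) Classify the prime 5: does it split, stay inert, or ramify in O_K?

5 is ramified

Since -210 ≢ 1 mod 4, the ring of integers is ℤ[√-210] with discriminant 4·(-210) = -840.
disc(K) = -840 = 5·(-168), so p = 5 is ramified.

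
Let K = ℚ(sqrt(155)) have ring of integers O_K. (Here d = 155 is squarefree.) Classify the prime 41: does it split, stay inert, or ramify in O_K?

p splits

155 mod 4 = 3, hence disc K = 4·155 = 620 and O_K = ℤ[√155].
disc(K) = 620 is not divisible by 41; 41 is unramified.
Euler's criterion: 155^20 mod 41 = 1. Thus (155|41) = 1.
(155/41) = 1, so 41 splits.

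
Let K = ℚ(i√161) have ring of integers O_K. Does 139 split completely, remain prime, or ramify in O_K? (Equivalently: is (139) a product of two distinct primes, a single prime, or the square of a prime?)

split — (139) = 𝔭₁𝔭₂ with 𝔭₁ ≠ 𝔭₂

Since -161 ≢ 1 mod 4, the ring of integers is ℤ[√-161] with discriminant 4·(-161) = -644.
Since gcd(139, -644) = 1 the prime 139 does not ramify.
(-161/139) = 117^69 mod 139 = 1, giving Legendre symbol 1.
Legendre symbol 1 ⇒ 139 is split.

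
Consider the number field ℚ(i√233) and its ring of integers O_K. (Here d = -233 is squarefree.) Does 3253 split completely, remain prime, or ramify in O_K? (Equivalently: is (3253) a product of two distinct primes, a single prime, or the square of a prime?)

splits completely

Since -233 ≢ 1 mod 4, the ring of integers is ℤ[√-233] with discriminant 4·(-233) = -932.
Since gcd(3253, -932) = 1 the prime 3253 does not ramify.
(-233/3253) = 3020^1626 mod 3253 = 1, giving Legendre symbol 1.
(-233/3253) = 1, so 3253 splits.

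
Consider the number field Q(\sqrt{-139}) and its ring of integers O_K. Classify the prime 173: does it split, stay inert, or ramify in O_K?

split — (173) = 𝔭₁𝔭₂ with 𝔭₁ ≠ 𝔭₂

Since -139 ≡ 1 mod 4, the ring of integers is ℤ[(1+√-139)/2] with discriminant -139.
Since gcd(173, -139) = 1 the prime 173 does not ramify.
Compute (-139/173) via Euler: 34^((173-1)/2) mod 173 = 1, so (-139/173) = 1.
d is a quadratic residue mod p, hence 173 splits in O_K.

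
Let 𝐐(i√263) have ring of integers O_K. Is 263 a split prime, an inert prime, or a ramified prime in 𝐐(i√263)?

-263 mod 4 = 1, hence disc K = -263 and O_K = ℤ[(1+√-263)/2].
Ramification test: 263 | -263. The prime 263 ramifies in K.

p ramifies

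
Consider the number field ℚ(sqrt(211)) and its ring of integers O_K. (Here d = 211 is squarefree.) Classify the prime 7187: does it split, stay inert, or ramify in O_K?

p is inert

Since 211 ≢ 1 mod 4, the ring of integers is ℤ[√211] with discriminant 4·211 = 844.
disc(K) = 844 is not divisible by 7187; 7187 is unramified.
Compute (211/7187) via Euler: 211^((7187-1)/2) mod 7187 = 7186, so (211/7187) = -1.
Legendre symbol -1 ⇒ 7187 is inert.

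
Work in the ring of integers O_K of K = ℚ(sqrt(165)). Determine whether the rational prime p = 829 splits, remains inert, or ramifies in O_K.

165 mod 4 = 1, hence disc K = 165 and O_K = ℤ[(1+√165)/2].
829 ∤ 165, so 829 is unramified.
Euler's criterion: 165^414 mod 829 = 1. Thus (165|829) = 1.
d is a quadratic residue mod p, hence 829 splits in O_K.

splits completely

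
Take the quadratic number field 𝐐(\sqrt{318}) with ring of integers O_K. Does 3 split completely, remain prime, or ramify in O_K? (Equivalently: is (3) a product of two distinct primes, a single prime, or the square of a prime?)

ramified — (3) = 𝔭²

318 mod 4 = 2, hence disc K = 4·318 = 1272 and O_K = ℤ[√318].
3 divides disc(K) = 1272, so 3 ramifies.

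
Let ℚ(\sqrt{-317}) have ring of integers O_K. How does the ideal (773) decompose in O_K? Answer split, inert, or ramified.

Since -317 ≢ 1 mod 4, the ring of integers is ℤ[√-317] with discriminant 4·(-317) = -1268.
773 ∤ -1268, so 773 is unramified.
Euler's criterion: (-317)^386 mod 773 = 772. Thus (-317|773) = -1.
Legendre symbol -1 ⇒ 773 is inert.

773 remains inert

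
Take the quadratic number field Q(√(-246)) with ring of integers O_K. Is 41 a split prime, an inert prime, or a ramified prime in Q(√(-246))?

Since -246 ≢ 1 mod 4, the ring of integers is ℤ[√-246] with discriminant 4·(-246) = -984.
Ramification test: 41 | -984. The prime 41 ramifies in K.

ramified — (41) = 𝔭²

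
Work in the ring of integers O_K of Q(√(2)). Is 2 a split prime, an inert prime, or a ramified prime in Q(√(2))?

ramifies in O_K

d = 2 ≡ 2 (mod 4), so O_K = ℤ[√2] and disc(K) = 4d = 8.
2 divides disc(K) = 8, so 2 ramifies.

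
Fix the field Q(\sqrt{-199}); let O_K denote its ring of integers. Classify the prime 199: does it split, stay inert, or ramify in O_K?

ramified — (199) = 𝔭²

Since -199 ≡ 1 mod 4, the ring of integers is ℤ[(1+√-199)/2] with discriminant -199.
199 divides disc(K) = -199, so 199 ramifies.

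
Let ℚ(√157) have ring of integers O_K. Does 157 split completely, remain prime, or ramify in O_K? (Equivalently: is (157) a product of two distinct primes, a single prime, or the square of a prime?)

d = 157 ≡ 1 (mod 4), so O_K = ℤ[(1+√157)/2] and disc(K) = d = 157.
157 divides disc(K) = 157, so 157 ramifies.

ramified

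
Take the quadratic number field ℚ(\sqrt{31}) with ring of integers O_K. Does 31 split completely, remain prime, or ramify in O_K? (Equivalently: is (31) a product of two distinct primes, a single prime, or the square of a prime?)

d = 31 ≡ 3 (mod 4), so O_K = ℤ[√31] and disc(K) = 4d = 124.
31 divides disc(K) = 124, so 31 ramifies.

ramifies in O_K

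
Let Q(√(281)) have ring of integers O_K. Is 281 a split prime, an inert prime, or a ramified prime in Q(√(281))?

281 is ramified

d = 281 ≡ 1 (mod 4), so O_K = ℤ[(1+√281)/2] and disc(K) = d = 281.
Ramification test: 281 | 281. The prime 281 ramifies in K.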